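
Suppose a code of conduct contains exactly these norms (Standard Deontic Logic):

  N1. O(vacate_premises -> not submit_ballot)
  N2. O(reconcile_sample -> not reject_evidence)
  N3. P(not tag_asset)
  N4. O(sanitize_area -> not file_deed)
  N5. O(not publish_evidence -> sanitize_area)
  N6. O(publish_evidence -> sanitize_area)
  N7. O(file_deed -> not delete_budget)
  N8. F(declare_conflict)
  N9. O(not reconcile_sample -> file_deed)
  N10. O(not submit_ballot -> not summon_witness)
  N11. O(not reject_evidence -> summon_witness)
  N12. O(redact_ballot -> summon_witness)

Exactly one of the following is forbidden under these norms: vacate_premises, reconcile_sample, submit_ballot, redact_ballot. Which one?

vacate_premises

Premises 5 and 6 cover both cases: O(not publish_evidence -> sanitize_area) and O(publish_evidence -> sanitize_area). Since not publish_evidence ∨ publish_evidence is a tautology, O(sanitize_area) follows.
Premise 4 is O(sanitize_area -> not file_deed); since O(sanitize_area), deontic closure gives O(not file_deed).
Premise 9, O(not reconcile_sample -> file_deed), contraposes to O(not file_deed -> reconcile_sample); with O(not file_deed) we get O(reconcile_sample).
Applying K to premise 2 (O(reconcile_sample -> not reject_evidence)) and O(reconcile_sample) yields O(not reject_evidence).
Premise 11 is O(not reject_evidence -> summon_witness); since O(not reject_evidence), deontic closure gives O(summon_witness).
Premise 10, O(not submit_ballot -> not summon_witness), contraposes to O(summon_witness -> submit_ballot); with O(summon_witness) we get O(submit_ballot).
Premise 1, O(vacate_premises -> not submit_ballot), contraposes to O(submit_ballot -> not vacate_premises); with O(submit_ballot) we get O(not vacate_premises).
So O(not vacate_premises) holds, i.e. vacate_premises is forbidden. None of the other listed options is forbidden under the premises.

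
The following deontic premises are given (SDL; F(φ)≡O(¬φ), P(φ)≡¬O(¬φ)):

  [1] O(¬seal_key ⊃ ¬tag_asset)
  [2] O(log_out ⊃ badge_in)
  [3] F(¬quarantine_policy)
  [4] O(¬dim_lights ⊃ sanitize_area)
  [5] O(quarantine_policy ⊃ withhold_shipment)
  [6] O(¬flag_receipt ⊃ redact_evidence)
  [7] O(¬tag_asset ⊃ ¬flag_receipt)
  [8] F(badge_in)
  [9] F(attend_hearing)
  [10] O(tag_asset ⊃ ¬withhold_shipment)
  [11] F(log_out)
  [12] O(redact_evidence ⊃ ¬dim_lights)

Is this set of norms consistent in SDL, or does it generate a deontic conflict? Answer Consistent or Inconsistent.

Premise 2 is O(log_out ⊃ badge_in), but O(log_out) is not derivable from the premises, so it does not yield O(badge_in).
So O(badge_in) is not derivable, and the apparent clash with O(¬badge_in) does not arise.
A world satisfying every obligation exists (e.g. attend_hearing=false, badge_in=false, dim_lights=false, flag_receipt=false, log_out=false, quarantine_policy=true, redact_evidence=true, sanitize_area=true, seal_key=false, tag_asset=false, withhold_shipment=true); no atom is both obligatory and forbidden, so the set is consistent.

Consistent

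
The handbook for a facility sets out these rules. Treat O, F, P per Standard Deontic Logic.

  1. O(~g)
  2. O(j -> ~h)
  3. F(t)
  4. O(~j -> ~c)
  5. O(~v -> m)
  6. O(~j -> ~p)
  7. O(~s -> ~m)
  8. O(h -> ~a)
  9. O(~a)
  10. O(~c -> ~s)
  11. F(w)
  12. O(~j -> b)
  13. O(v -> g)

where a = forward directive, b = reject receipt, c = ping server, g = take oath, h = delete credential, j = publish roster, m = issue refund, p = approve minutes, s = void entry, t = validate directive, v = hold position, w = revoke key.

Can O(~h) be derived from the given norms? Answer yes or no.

Yes

Premise 1 gives O(~g).
Premise 13, O(v -> g), contraposes to O(~g -> ~v); with O(~g) we get O(~v).
With premise 5, O(~v -> m), the K-axiom yields O(m).
Premise 7 is O(~s -> ~m); contrapositively O(m -> s). Since O(m) holds, K gives O(s).
Premise 10, O(~c -> ~s), contraposes to O(s -> c); with O(s) we get O(c).
Premise 4 is O(~j -> ~c); contrapositively O(c -> j). Since O(c) holds, K gives O(j).
From O(j) and premise 2, O(j -> ~h), we obtain O(~h).
Premises 3, 6, 8, 9, 11, 12 do not contribute to this derivation.
So O(~h) follows.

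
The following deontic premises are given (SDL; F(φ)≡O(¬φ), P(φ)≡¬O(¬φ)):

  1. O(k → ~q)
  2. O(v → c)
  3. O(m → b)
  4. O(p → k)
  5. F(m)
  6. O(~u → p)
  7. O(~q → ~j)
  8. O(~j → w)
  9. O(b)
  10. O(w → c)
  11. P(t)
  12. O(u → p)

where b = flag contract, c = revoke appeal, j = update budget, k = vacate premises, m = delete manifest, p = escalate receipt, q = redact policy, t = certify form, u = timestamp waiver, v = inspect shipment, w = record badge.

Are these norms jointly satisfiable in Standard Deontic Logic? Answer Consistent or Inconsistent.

Consistent

Premise 3 is O(m → b); even if O(b) held, inferring O(m) would be affirming the consequent — invalid.
So O(m) is not derivable, and the apparent clash with O(~m) does not arise.
A world satisfying every obligation exists (e.g. b=true, c=true, j=false, k=true, m=false, p=true, q=false, t=false, u=false, v=false, w=true); no atom is both obligatory and forbidden, so the set is consistent.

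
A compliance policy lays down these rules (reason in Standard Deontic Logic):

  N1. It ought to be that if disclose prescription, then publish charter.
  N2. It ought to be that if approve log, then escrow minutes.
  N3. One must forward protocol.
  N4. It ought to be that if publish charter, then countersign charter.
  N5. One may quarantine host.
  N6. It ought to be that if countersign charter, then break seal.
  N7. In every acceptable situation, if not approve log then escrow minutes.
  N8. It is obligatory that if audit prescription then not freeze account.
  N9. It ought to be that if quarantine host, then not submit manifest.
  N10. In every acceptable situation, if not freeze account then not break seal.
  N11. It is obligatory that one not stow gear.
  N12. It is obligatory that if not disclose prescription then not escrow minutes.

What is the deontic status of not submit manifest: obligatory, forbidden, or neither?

Premise 9 is O(quarantine_host → ¬submit_manifest), but O(quarantine_host) is not derivable from the premises (the permission P(quarantine_host) asserts only ¬O(¬quarantine_host), not O(quarantine_host)), so it does not yield O(¬submit_manifest).
No premise or chain of K-axiom applications forces O(¬submit_manifest), and none forces O(submit_manifest). So ¬submit_manifest is neither obligatory nor forbidden under these norms.

Neither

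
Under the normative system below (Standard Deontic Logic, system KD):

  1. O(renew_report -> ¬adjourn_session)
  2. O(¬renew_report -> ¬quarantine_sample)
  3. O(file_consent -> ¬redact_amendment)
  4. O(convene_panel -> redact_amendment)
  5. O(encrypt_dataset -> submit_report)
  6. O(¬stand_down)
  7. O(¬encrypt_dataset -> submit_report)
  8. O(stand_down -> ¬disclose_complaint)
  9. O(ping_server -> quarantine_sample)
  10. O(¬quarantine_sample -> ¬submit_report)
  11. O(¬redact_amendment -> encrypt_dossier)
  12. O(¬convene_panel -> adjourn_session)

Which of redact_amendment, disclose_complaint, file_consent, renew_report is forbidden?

Premises 7 and 5 are O(¬encrypt_dataset -> submit_report) and O(encrypt_dataset -> submit_report); every ideal world satisfies ¬encrypt_dataset or encrypt_dataset, so in either case submit_report holds — hence O(submit_report).
Premise 10 is O(¬quarantine_sample -> ¬submit_report); contrapositively O(submit_report -> quarantine_sample). Since O(submit_report) holds, K gives O(quarantine_sample).
The contrapositive of premise 2 (O(¬renew_report -> ¬quarantine_sample)) is O(quarantine_sample -> renew_report), and O(quarantine_sample) is already established, so O(renew_report).
Applying K to premise 1 (O(renew_report -> ¬adjourn_session)) and O(renew_report) yields O(¬adjourn_session).
The contrapositive of premise 12 (O(¬convene_panel -> adjourn_session)) is O(¬adjourn_session -> convene_panel), and O(¬adjourn_session) is already established, so O(convene_panel).
Applying K to premise 4 (O(convene_panel -> redact_amendment)) and O(convene_panel) yields O(redact_amendment).
The contrapositive of premise 3 (O(file_consent -> ¬redact_amendment)) is O(redact_amendment -> ¬file_consent), and O(redact_amendment) is already established, so O(¬file_consent).
So O(¬file_consent) holds, i.e. file_consent is forbidden. None of the other listed options is forbidden under the premises.

file_consent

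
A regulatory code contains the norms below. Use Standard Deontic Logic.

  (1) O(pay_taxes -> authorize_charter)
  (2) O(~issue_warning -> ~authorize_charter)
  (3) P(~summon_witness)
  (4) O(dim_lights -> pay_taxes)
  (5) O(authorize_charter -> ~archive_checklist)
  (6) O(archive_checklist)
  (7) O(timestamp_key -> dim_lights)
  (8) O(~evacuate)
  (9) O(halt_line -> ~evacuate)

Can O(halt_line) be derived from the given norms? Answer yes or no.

Premise 9 is O(halt_line -> ~evacuate); even if O(~evacuate) held, inferring O(halt_line) would be affirming the consequent — invalid.
No other premise forces O(halt_line). An ideal world satisfying every premise can still have halt_line false, so O(halt_line) is not derivable.

No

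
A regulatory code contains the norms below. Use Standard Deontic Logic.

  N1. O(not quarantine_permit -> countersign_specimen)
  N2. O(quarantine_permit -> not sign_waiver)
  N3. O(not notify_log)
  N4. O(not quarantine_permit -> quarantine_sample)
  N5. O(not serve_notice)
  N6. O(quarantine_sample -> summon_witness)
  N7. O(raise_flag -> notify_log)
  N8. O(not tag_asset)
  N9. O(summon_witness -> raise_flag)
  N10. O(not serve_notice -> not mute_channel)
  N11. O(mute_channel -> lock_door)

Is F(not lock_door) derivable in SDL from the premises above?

Premise 11 is O(mute_channel -> lock_door), but O(mute_channel) is not derivable from the premises, so it does not yield O(lock_door).
No other premise forces O(lock_door). An ideal world satisfying every premise can still have not lock_door true, so F(not lock_door) is not derivable.

No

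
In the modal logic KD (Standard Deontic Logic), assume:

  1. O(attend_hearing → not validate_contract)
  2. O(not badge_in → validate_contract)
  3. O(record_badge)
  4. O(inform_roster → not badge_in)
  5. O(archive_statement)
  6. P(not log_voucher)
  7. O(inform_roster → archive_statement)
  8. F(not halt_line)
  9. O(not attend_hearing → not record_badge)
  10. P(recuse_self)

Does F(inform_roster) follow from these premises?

Premise 3 states O(record_badge) outright.
The contrapositive of premise 9 (O(not attend_hearing → not record_badge)) is O(record_badge → attend_hearing), and O(record_badge) is already established, so O(attend_hearing).
With premise 1, O(attend_hearing → not validate_contract), the K-axiom yields O(not validate_contract).
The contrapositive of premise 2 (O(not badge_in → validate_contract)) is O(not validate_contract → badge_in), and O(not validate_contract) is already established, so O(badge_in).
Premise 4 is O(inform_roster → not badge_in); contrapositively O(badge_in → not inform_roster). Since O(badge_in) holds, K gives O(not inform_roster).
Premises 5, 6, 7, 8, 10 do not contribute to this derivation.
So O(not inform_roster) holds, i.e. F(inform_roster). The claim follows.

Yes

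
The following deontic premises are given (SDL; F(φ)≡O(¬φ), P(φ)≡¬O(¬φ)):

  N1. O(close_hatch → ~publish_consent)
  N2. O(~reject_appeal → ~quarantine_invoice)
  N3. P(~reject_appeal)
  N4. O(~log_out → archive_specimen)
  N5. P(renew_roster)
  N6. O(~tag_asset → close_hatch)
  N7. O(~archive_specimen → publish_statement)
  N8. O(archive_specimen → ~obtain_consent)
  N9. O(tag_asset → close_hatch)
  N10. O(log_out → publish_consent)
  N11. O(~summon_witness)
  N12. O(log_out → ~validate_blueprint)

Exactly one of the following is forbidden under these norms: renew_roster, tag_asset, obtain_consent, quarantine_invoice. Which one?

obtain_consent

By case analysis on ~tag_asset: premise 6 gives O(~tag_asset → close_hatch) and premise 9 gives O(tag_asset → close_hatch), so O(close_hatch) either way.
Premise 1 is O(close_hatch → ~publish_consent); since O(close_hatch), deontic closure gives O(~publish_consent).
Premise 10, O(log_out → publish_consent), contraposes to O(~publish_consent → ~log_out); with O(~publish_consent) we get O(~log_out).
From O(~log_out) and premise 4, O(~log_out → archive_specimen), we obtain O(archive_specimen).
Premise 8 is O(archive_specimen → ~obtain_consent); since O(archive_specimen), deontic closure gives O(~obtain_consent).
So O(~obtain_consent) holds, i.e. obtain_consent is forbidden. None of the other listed options is forbidden under the premises.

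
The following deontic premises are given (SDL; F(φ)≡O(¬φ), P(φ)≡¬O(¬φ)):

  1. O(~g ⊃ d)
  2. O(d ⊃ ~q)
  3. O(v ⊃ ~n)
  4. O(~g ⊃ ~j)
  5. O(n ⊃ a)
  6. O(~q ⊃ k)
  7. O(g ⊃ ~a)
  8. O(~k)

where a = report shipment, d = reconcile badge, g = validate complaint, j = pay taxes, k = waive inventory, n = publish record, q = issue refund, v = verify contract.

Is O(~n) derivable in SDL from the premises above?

Yes

Premise 8 states O(~k) outright.
Premise 6 is O(~q ⊃ k); contrapositively O(~k ⊃ q). Since O(~k) holds, K gives O(q).
Premise 2 is O(d ⊃ ~q); contrapositively O(q ⊃ ~d). Since O(q) holds, K gives O(~d).
Premise 1 is O(~g ⊃ d); contrapositively O(~d ⊃ g). Since O(~d) holds, K gives O(g).
From O(g) and premise 7, O(g ⊃ ~a), we obtain O(~a).
Premise 5 is O(n ⊃ a); contrapositively O(~a ⊃ ~n). Since O(~a) holds, K gives O(~n).
Premises 3, 4 do not contribute to this derivation.
So O(~n) follows.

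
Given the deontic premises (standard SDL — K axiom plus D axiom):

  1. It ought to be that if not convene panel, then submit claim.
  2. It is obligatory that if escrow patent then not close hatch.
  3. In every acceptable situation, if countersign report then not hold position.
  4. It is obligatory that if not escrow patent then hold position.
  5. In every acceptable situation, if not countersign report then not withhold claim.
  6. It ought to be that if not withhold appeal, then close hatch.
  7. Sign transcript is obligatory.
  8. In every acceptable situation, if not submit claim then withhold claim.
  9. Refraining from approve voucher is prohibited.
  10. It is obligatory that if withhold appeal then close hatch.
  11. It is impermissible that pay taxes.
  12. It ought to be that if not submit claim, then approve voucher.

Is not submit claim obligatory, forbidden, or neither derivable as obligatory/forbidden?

Forbidden

Premises 6 and 10 cover both cases: O(¬withhold_appeal → close_hatch) and O(withhold_appeal → close_hatch). Since ¬withhold_appeal ∨ withhold_appeal is a tautology, O(close_hatch) follows.
The contrapositive of premise 2 (O(escrow_patent → ¬close_hatch)) is O(close_hatch → ¬escrow_patent), and O(close_hatch) is already established, so O(¬escrow_patent).
Applying K to premise 4 (O(¬escrow_patent → hold_position)) and O(¬escrow_patent) yields O(hold_position).
Premise 3, O(countersign_report → ¬hold_position), contraposes to O(hold_position → ¬countersign_report); with O(hold_position) we get O(¬countersign_report).
Premise 5 is O(¬countersign_report → ¬withhold_claim); since O(¬countersign_report), deontic closure gives O(¬withhold_claim).
Premise 8, O(¬submit_claim → withhold_claim), contraposes to O(¬withhold_claim → submit_claim); with O(¬withhold_claim) we get O(submit_claim).
Premises 1, 7, 9, 11, 12 do not contribute to this derivation.
Thus O(submit_claim), which is F(¬submit_claim): ¬submit_claim is forbidden.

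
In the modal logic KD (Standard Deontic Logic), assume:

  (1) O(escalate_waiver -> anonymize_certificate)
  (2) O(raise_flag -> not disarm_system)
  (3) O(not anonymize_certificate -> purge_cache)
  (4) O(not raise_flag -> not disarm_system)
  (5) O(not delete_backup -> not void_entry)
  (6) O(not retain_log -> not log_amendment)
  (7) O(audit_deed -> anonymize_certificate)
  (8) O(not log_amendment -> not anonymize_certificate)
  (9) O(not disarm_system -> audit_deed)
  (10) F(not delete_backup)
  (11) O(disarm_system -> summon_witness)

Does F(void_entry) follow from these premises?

No

Premise 5 is O(not delete_backup -> not void_entry), but O(not delete_backup) is not derivable from the premises, so it does not yield O(not void_entry).
No other premise forces O(not void_entry). An ideal world satisfying every premise can still have void_entry true, so F(void_entry) is not derivable.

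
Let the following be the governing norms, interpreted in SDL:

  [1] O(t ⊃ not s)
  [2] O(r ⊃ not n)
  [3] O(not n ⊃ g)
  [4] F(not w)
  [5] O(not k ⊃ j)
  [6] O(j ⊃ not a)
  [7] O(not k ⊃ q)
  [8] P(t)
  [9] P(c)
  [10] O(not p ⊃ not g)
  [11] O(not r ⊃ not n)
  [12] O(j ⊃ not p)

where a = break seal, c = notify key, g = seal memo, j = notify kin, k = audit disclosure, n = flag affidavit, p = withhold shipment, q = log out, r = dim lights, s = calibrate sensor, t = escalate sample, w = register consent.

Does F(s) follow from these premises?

No

Premise 1 is O(t ⊃ not s), but O(t) is not derivable from the premises (the permission P(t) asserts only not O(not t), not O(t)), so it does not yield O(not s).
No other premise forces O(not s). An ideal world satisfying every premise can still have s true, so F(s) is not derivable.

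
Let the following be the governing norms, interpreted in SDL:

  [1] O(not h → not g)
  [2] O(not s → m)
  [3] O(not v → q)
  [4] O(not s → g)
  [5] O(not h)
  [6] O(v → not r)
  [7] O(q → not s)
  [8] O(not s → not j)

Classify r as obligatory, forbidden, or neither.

Premise 5 gives O(not h).
From O(not h) and premise 1, O(not h → not g), we obtain O(not g).
The contrapositive of premise 4 (O(not s → g)) is O(not g → s), and O(not g) is already established, so O(s).
Premise 7 is O(q → not s); contrapositively O(s → not q). Since O(s) holds, K gives O(not q).
Premise 3 is O(not v → q); contrapositively O(not q → v). Since O(not q) holds, K gives O(v).
From O(v) and premise 6, O(v → not r), we obtain O(not r).
Premises 2, 8 do not contribute to this derivation.
Thus O(not r), which is F(r): r is forbidden.

Forbidden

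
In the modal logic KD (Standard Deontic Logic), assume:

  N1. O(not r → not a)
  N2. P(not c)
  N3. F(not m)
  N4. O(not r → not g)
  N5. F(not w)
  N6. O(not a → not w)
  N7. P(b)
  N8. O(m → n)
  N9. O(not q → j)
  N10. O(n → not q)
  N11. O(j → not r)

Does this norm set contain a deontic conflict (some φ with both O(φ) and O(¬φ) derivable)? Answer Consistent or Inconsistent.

Inconsistent

Premise 5 is F(not w), i.e. O(w).
Premise 6, O(not a → not w), contraposes to O(w → a); with O(w) we get O(a).
Premise 1 is O(not r → not a); contrapositively O(a → r). Since O(a) holds, K gives O(r).
The contrapositive of premise 11 (O(j → not r)) is O(r → not j), and O(r) is already established, so O(not j).
The contrapositive of premise 9 (O(not q → j)) is O(not j → q), and O(not j) is already established, so O(q).
Premise 10, O(n → not q), contraposes to O(q → not n); with O(q) we get O(not n).
The contrapositive of premise 8 (O(m → n)) is O(not n → not m), and O(not n) is already established, so O(not m).
But premise 3, F(not m), means O(m).
We now have both O(not m) and O(m) — m is simultaneously obligatory and forbidden, violating the D-axiom.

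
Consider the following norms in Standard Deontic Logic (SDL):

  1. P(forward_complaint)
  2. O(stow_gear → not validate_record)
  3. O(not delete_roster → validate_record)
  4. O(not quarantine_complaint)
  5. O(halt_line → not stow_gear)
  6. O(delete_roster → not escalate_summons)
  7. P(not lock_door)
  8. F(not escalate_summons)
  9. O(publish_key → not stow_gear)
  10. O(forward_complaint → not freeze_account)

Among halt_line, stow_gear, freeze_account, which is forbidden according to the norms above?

F(not escalate_summons) at premise 8 means O(escalate_summons).
Premise 6 is O(delete_roster → not escalate_summons); contrapositively O(escalate_summons → not delete_roster). Since O(escalate_summons) holds, K gives O(not delete_roster).
From O(not delete_roster) and premise 3, O(not delete_roster → validate_record), we obtain O(validate_record).
Premise 2 is O(stow_gear → not validate_record); contrapositively O(validate_record → not stow_gear). Since O(validate_record) holds, K gives O(not stow_gear).
So O(not stow_gear) holds, i.e. stow_gear is forbidden. None of the other listed options is forbidden under the premises.

stow_gear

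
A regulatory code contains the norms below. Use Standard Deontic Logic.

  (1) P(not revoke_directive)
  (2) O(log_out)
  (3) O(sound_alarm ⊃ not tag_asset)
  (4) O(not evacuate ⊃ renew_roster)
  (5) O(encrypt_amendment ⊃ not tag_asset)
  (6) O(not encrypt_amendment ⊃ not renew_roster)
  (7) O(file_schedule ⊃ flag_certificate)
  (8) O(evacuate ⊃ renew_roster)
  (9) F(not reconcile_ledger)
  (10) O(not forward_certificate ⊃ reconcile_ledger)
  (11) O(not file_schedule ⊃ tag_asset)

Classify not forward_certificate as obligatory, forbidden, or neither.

Neither

Premise 10 is O(not forward_certificate ⊃ reconcile_ledger); even if O(reconcile_ledger) held, inferring O(not forward_certificate) would be affirming the consequent — invalid.
No premise or chain of K-axiom applications forces O(not forward_certificate), and none forces O(forward_certificate). So not forward_certificate is neither obligatory nor forbidden under these norms.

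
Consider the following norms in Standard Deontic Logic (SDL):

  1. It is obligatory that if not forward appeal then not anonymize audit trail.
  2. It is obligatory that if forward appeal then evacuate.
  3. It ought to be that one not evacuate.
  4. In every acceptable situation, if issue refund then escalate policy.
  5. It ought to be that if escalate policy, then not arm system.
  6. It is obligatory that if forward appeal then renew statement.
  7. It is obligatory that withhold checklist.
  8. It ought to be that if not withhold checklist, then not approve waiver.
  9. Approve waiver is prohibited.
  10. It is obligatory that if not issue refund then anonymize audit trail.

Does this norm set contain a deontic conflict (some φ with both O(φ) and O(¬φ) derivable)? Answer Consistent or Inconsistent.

Premise 8 is O(¬withhold_checklist → ¬approve_waiver); even if O(¬approve_waiver) held, inferring O(¬withhold_checklist) would be affirming the consequent — invalid.
So O(¬withhold_checklist) is not derivable, and the apparent clash with O(withhold_checklist) does not arise.
A world satisfying every obligation exists (e.g. anonymize_audit_trail=false, approve_waiver=false, arm_system=false, escalate_policy=true, evacuate=false, forward_appeal=false, issue_refund=true, renew_statement=false, withhold_checklist=true); no atom is both obligatory and forbidden, so the set is consistent.

Consistent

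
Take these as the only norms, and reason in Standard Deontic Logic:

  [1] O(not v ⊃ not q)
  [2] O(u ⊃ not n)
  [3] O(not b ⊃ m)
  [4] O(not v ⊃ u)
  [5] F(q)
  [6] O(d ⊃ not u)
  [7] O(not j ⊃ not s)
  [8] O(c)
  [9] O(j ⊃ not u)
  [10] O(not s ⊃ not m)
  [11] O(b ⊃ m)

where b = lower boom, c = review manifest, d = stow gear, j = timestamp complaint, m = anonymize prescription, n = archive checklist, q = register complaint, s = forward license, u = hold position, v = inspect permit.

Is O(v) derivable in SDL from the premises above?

By case analysis on b: premise 11 gives O(b ⊃ m) and premise 3 gives O(not b ⊃ m), so O(m) either way.
Premise 10, O(not s ⊃ not m), contraposes to O(m ⊃ s); with O(m) we get O(s).
Premise 7, O(not j ⊃ not s), contraposes to O(s ⊃ j); with O(s) we get O(j).
From O(j) and premise 9, O(j ⊃ not u), we obtain O(not u).
Premise 4, O(not v ⊃ u), contraposes to O(not u ⊃ v); with O(not u) we get O(v).
Premises 1, 2, 5, 6, 8 do not contribute to this derivation.
So O(v) follows.

Yes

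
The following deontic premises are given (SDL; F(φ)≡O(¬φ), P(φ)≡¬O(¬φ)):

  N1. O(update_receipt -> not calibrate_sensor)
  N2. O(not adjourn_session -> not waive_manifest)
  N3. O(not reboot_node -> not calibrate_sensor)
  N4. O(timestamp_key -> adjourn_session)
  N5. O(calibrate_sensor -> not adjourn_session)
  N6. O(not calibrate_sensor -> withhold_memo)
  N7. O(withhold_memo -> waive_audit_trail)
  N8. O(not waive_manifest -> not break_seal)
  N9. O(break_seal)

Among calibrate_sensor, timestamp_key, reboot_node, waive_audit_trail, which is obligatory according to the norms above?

waive_audit_trail

From premise 9 we have O(break_seal).
The contrapositive of premise 8 (O(not waive_manifest -> not break_seal)) is O(break_seal -> waive_manifest), and O(break_seal) is already established, so O(waive_manifest).
Premise 2, O(not adjourn_session -> not waive_manifest), contraposes to O(waive_manifest -> adjourn_session); with O(waive_manifest) we get O(adjourn_session).
The contrapositive of premise 5 (O(calibrate_sensor -> not adjourn_session)) is O(adjourn_session -> not calibrate_sensor), and O(adjourn_session) is already established, so O(not calibrate_sensor).
With premise 6, O(not calibrate_sensor -> withhold_memo), the K-axiom yields O(withhold_memo).
With premise 7, O(withhold_memo -> waive_audit_trail), the K-axiom yields O(waive_audit_trail).
So O(waive_audit_trail) holds — waive_audit_trail is obligatory. None of the other listed options is made obligatory by any chain of premises.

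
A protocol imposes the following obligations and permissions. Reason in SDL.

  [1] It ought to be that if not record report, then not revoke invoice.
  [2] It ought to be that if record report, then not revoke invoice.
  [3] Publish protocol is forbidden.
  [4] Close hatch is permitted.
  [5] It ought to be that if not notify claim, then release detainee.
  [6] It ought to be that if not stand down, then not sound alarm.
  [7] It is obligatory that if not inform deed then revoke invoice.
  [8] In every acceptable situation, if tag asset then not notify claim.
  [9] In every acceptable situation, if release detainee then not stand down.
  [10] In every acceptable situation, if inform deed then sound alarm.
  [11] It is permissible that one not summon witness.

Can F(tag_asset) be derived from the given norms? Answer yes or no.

By case analysis on ¬record_report: premise 1 gives O(¬record_report → ¬revoke_invoice) and premise 2 gives O(record_report → ¬revoke_invoice), so O(¬revoke_invoice) either way.
Premise 7 is O(¬inform_deed → revoke_invoice); contrapositively O(¬revoke_invoice → inform_deed). Since O(¬revoke_invoice) holds, K gives O(inform_deed).
Applying K to premise 10 (O(inform_deed → sound_alarm)) and O(inform_deed) yields O(sound_alarm).
The contrapositive of premise 6 (O(¬stand_down → ¬sound_alarm)) is O(sound_alarm → stand_down), and O(sound_alarm) is already established, so O(stand_down).
Premise 9, O(release_detainee → ¬stand_down), contraposes to O(stand_down → ¬release_detainee); with O(stand_down) we get O(¬release_detainee).
The contrapositive of premise 5 (O(¬notify_claim → release_detainee)) is O(¬release_detainee → notify_claim), and O(¬release_detainee) is already established, so O(notify_claim).
Premise 8 is O(tag_asset → ¬notify_claim); contrapositively O(notify_claim → ¬tag_asset). Since O(notify_claim) holds, K gives O(¬tag_asset).
Premises 3, 4, 11 do not contribute to this derivation.
So O(¬tag_asset) holds, i.e. F(tag_asset). The claim follows.

Yes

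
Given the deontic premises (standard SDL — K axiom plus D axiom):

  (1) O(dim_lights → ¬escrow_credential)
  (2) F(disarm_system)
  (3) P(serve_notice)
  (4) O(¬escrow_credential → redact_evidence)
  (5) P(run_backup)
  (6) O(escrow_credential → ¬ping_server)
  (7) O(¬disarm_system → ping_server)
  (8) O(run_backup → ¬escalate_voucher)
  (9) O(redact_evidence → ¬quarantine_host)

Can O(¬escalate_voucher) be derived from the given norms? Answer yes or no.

No

Premise 8 is O(run_backup → ¬escalate_voucher), but O(run_backup) is not derivable from the premises (the permission P(run_backup) asserts only ¬O(¬run_backup), not O(run_backup)), so it does not yield O(¬escalate_voucher).
No other premise forces O(¬escalate_voucher). An ideal world satisfying every premise can still have ¬escalate_voucher false, so O(¬escalate_voucher) is not derivable.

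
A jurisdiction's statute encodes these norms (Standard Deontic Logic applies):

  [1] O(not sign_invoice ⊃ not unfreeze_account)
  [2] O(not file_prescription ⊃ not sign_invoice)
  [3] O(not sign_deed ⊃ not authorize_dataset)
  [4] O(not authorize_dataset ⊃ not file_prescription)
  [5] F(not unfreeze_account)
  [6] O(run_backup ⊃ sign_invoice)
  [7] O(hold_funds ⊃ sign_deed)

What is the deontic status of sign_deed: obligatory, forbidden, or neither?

Obligatory

F(not unfreeze_account) at premise 5 means O(unfreeze_account).
Premise 1, O(not sign_invoice ⊃ not unfreeze_account), contraposes to O(unfreeze_account ⊃ sign_invoice); with O(unfreeze_account) we get O(sign_invoice).
Premise 2 is O(not file_prescription ⊃ not sign_invoice); contrapositively O(sign_invoice ⊃ file_prescription). Since O(sign_invoice) holds, K gives O(file_prescription).
The contrapositive of premise 4 (O(not authorize_dataset ⊃ not file_prescription)) is O(file_prescription ⊃ authorize_dataset), and O(file_prescription) is already established, so O(authorize_dataset).
The contrapositive of premise 3 (O(not sign_deed ⊃ not authorize_dataset)) is O(authorize_dataset ⊃ sign_deed), and O(authorize_dataset) is already established, so O(sign_deed).
Premises 6, 7 do not contribute to this derivation.
Hence sign_deed is obligatory.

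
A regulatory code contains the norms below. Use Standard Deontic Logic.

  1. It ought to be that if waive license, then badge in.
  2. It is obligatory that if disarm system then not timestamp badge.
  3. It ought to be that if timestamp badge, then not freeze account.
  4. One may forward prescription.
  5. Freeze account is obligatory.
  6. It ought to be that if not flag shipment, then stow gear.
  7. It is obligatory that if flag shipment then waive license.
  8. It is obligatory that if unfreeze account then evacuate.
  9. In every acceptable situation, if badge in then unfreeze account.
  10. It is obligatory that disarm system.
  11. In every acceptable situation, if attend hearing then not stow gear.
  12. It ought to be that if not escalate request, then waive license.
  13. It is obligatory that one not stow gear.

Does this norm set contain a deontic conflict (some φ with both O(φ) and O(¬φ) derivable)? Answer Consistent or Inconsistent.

Consistent

Premise 3 is O(timestamp_badge → ¬freeze_account), but O(timestamp_badge) is not derivable from the premises, so it does not yield O(¬freeze_account).
So O(¬freeze_account) is not derivable, and the apparent clash with O(freeze_account) does not arise.
A world satisfying every obligation exists (e.g. attend_hearing=false, badge_in=true, disarm_system=true, escalate_request=false, evacuate=true, flag_shipment=true, forward_prescription=false, freeze_account=true, stow_gear=false, timestamp_badge=false, unfreeze_account=true, waive_license=true); no atom is both obligatory and forbidden, so the set is consistent.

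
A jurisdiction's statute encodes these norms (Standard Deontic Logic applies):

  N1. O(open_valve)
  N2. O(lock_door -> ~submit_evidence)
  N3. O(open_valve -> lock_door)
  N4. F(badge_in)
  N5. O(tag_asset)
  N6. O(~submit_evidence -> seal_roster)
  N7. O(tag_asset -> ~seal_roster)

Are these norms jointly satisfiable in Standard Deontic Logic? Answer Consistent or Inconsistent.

Premise 5 gives O(tag_asset).
With premise 7, O(tag_asset -> ~seal_roster), the K-axiom yields O(~seal_roster).
The contrapositive of premise 6 (O(~submit_evidence -> seal_roster)) is O(~seal_roster -> submit_evidence), and O(~seal_roster) is already established, so O(submit_evidence).
Premise 2 is O(lock_door -> ~submit_evidence); contrapositively O(submit_evidence -> ~lock_door). Since O(submit_evidence) holds, K gives O(~lock_door).
The contrapositive of premise 3 (O(open_valve -> lock_door)) is O(~lock_door -> ~open_valve), and O(~lock_door) is already established, so O(~open_valve).
However, premise 1 gives O(open_valve).
We now have both O(~open_valve) and O(open_valve) — open_valve is simultaneously obligatory and forbidden, violating the D-axiom.

Inconsistent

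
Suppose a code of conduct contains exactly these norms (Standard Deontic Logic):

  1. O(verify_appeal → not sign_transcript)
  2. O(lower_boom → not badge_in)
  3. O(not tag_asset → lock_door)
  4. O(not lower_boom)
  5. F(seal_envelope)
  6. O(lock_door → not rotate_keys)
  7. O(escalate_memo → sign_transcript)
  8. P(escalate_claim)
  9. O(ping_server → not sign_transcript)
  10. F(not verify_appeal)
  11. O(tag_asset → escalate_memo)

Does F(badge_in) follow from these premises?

Premise 2 is O(lower_boom → not badge_in), but O(lower_boom) is not derivable from the premises, so it does not yield O(not badge_in).
No other premise forces O(not badge_in). An ideal world satisfying every premise can still have badge_in true, so F(badge_in) is not derivable.

No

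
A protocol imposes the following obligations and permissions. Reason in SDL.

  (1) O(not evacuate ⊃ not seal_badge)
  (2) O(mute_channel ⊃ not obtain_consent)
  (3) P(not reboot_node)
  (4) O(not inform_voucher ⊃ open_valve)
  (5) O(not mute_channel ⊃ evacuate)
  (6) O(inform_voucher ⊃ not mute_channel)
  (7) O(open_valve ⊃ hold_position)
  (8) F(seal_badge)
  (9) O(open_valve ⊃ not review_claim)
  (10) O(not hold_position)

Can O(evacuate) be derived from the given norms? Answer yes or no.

From premise 10 we have O(not hold_position).
Premise 7, O(open_valve ⊃ hold_position), contraposes to O(not hold_position ⊃ not open_valve); with O(not hold_position) we get O(not open_valve).
Premise 4 is O(not inform_voucher ⊃ open_valve); contrapositively O(not open_valve ⊃ inform_voucher). Since O(not open_valve) holds, K gives O(inform_voucher).
Premise 6 is O(inform_voucher ⊃ not mute_channel); since O(inform_voucher), deontic closure gives O(not mute_channel).
From O(not mute_channel) and premise 5, O(not mute_channel ⊃ evacuate), we obtain O(evacuate).
Premises 1, 2, 3, 8, 9 do not contribute to this derivation.
So O(evacuate) follows.

Yes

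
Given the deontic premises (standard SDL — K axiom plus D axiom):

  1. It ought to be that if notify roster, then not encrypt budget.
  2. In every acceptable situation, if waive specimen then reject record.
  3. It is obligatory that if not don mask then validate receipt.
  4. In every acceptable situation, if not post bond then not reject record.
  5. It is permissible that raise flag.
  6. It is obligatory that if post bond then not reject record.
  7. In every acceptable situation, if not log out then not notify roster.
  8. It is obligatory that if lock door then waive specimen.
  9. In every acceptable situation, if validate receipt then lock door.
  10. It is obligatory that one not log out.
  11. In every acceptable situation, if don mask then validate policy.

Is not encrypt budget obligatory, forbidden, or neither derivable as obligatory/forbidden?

Neither

Premise 1 is O(notify_roster → ¬encrypt_budget), but O(notify_roster) is not derivable from the premises, so it does not yield O(¬encrypt_budget).
No premise or chain of K-axiom applications forces O(¬encrypt_budget), and none forces O(encrypt_budget). So ¬encrypt_budget is neither obligatory nor forbidden under these norms.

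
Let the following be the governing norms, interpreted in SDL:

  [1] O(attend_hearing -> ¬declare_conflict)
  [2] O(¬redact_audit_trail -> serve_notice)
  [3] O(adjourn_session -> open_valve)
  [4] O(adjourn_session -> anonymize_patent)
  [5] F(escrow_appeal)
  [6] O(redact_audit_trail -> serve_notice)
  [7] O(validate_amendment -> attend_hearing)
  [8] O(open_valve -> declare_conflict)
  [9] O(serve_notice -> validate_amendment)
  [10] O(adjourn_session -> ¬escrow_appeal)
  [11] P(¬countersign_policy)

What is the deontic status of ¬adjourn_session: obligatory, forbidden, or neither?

By case analysis on ¬redact_audit_trail: premise 2 gives O(¬redact_audit_trail -> serve_notice) and premise 6 gives O(redact_audit_trail -> serve_notice), so O(serve_notice) either way.
From O(serve_notice) and premise 9, O(serve_notice -> validate_amendment), we obtain O(validate_amendment).
Applying K to premise 7 (O(validate_amendment -> attend_hearing)) and O(validate_amendment) yields O(attend_hearing).
From O(attend_hearing) and premise 1, O(attend_hearing -> ¬declare_conflict), we obtain O(¬declare_conflict).
The contrapositive of premise 8 (O(open_valve -> declare_conflict)) is O(¬declare_conflict -> ¬open_valve), and O(¬declare_conflict) is already established, so O(¬open_valve).
The contrapositive of premise 3 (O(adjourn_session -> open_valve)) is O(¬open_valve -> ¬adjourn_session), and O(¬open_valve) is already established, so O(¬adjourn_session).
Premises 4, 5, 10, 11 do not contribute to this derivation.
Hence ¬adjourn_session is obligatory.

Obligatory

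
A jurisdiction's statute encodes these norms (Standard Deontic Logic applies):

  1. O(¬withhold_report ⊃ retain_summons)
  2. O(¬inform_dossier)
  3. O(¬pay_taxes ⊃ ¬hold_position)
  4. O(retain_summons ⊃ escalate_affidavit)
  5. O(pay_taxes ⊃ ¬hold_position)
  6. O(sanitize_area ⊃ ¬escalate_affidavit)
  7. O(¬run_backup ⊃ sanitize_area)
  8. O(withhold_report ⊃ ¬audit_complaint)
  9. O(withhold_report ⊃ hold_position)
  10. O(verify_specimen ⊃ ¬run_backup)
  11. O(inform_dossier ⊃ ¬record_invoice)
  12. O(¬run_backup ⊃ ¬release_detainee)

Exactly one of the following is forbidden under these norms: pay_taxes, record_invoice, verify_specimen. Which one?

verify_specimen

By case analysis on ¬pay_taxes: premise 3 gives O(¬pay_taxes ⊃ ¬hold_position) and premise 5 gives O(pay_taxes ⊃ ¬hold_position), so O(¬hold_position) either way.
Premise 9 is O(withhold_report ⊃ hold_position); contrapositively O(¬hold_position ⊃ ¬withhold_report). Since O(¬hold_position) holds, K gives O(¬withhold_report).
Applying K to premise 1 (O(¬withhold_report ⊃ retain_summons)) and O(¬withhold_report) yields O(retain_summons).
With premise 4, O(retain_summons ⊃ escalate_affidavit), the K-axiom yields O(escalate_affidavit).
The contrapositive of premise 6 (O(sanitize_area ⊃ ¬escalate_affidavit)) is O(escalate_affidavit ⊃ ¬sanitize_area), and O(escalate_affidavit) is already established, so O(¬sanitize_area).
Premise 7 is O(¬run_backup ⊃ sanitize_area); contrapositively O(¬sanitize_area ⊃ run_backup). Since O(¬sanitize_area) holds, K gives O(run_backup).
The contrapositive of premise 10 (O(verify_specimen ⊃ ¬run_backup)) is O(run_backup ⊃ ¬verify_specimen), and O(run_backup) is already established, so O(¬verify_specimen).
So O(¬verify_specimen) holds, i.e. verify_specimen is forbidden. None of the other listed options is forbidden under the premises.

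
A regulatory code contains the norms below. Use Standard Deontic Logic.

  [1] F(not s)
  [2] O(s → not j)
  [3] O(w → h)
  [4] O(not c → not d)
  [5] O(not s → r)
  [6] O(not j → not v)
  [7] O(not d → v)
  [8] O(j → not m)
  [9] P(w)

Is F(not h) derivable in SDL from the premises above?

No

Premise 3 is O(w → h), but O(w) is not derivable from the premises (the permission P(w) asserts only not O(not w), not O(w)), so it does not yield O(h).
No other premise forces O(h). An ideal world satisfying every premise can still have not h true, so F(not h) is not derivable.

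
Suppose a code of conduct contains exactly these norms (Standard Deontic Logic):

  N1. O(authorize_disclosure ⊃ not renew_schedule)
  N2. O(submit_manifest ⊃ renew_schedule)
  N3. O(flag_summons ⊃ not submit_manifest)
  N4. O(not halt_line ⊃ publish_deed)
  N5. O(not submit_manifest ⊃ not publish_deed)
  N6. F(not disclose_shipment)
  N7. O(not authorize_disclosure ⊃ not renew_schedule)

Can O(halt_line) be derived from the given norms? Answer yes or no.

Yes

Premises 7 and 1 cover both cases: O(not authorize_disclosure ⊃ not renew_schedule) and O(authorize_disclosure ⊃ not renew_schedule). Since not authorize_disclosure ∨ authorize_disclosure is a tautology, O(not renew_schedule) follows.
Premise 2 is O(submit_manifest ⊃ renew_schedule); contrapositively O(not renew_schedule ⊃ not submit_manifest). Since O(not renew_schedule) holds, K gives O(not submit_manifest).
From O(not submit_manifest) and premise 5, O(not submit_manifest ⊃ not publish_deed), we obtain O(not publish_deed).
Premise 4, O(not halt_line ⊃ publish_deed), contraposes to O(not publish_deed ⊃ halt_line); with O(not publish_deed) we get O(halt_line).
Premises 3, 6 do not contribute to this derivation.
So O(halt_line) follows.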